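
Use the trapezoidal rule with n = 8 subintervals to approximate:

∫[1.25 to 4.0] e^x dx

f(x) = e^x
a = 1.25, b = 4.0, n = 8
h = (b - a)/n = 0.343750

Trapezoidal rule: (h/2)[f(x₀) + 2f(x₁) + 2f(x₂) + ... + f(xₙ)]

x_0 = 1.2500, f(x_0) = 3.490343, coefficient = 1
x_1 = 1.5938, f(x_1) = 4.922173, coefficient = 2
x_2 = 1.9375, f(x_2) = 6.941376, coefficient = 2
x_3 = 2.2812, f(x_3) = 9.788909, coefficient = 2
x_4 = 2.6250, f(x_4) = 13.804574, coefficient = 2
x_5 = 2.9688, f(x_5) = 19.467570, coefficient = 2
x_6 = 3.3125, f(x_6) = 27.453674, coefficient = 2
x_7 = 3.6562, f(x_7) = 38.715886, coefficient = 2
x_8 = 4.0000, f(x_8) = 54.598150, coefficient = 1

I ≈ (0.343750/2) × 300.276815 = 51.610078
Exact value: 51.107807
Error: 0.502271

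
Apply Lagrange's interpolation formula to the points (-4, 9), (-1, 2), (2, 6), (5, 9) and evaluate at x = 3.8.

Lagrange interpolation formula:
P(x) = Σ yᵢ × Lᵢ(x)
where Lᵢ(x) = Π_{j≠i} (x - xⱼ)/(xᵢ - xⱼ)

L_0(3.8) = (3.8 - (-1))/(-4 - (-1)) × (3.8 - 2)/(-4 - 2) × (3.8 - 5)/(-4 - 5) = 0.064000
L_1(3.8) = (3.8 - (-4))/(-1 - (-4)) × (3.8 - 2)/(-1 - 2) × (3.8 - 5)/(-1 - 5) = -0.312000
L_2(3.8) = (3.8 - (-4))/(2 - (-4)) × (3.8 - (-1))/(2 - (-1)) × (3.8 - 5)/(2 - 5) = 0.832000
L_3(3.8) = (3.8 - (-4))/(5 - (-4)) × (3.8 - (-1))/(5 - (-1)) × (3.8 - 2)/(5 - 2) = 0.416000

P(3.8) = 9×L_0(3.8) + 2×L_1(3.8) + 6×L_2(3.8) + 9×L_3(3.8)
P(3.8) = 8.688000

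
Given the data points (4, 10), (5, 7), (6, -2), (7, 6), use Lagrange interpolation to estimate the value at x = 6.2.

Lagrange interpolation formula:
P(x) = Σ yᵢ × Lᵢ(x)
where Lᵢ(x) = Π_{j≠i} (x - xⱼ)/(xᵢ - xⱼ)

L_0(6.2) = (6.2 - 5)/(4 - 5) × (6.2 - 6)/(4 - 6) × (6.2 - 7)/(4 - 7) = 0.032000
L_1(6.2) = (6.2 - 4)/(5 - 4) × (6.2 - 6)/(5 - 6) × (6.2 - 7)/(5 - 7) = -0.176000
L_2(6.2) = (6.2 - 4)/(6 - 4) × (6.2 - 5)/(6 - 5) × (6.2 - 7)/(6 - 7) = 1.056000
L_3(6.2) = (6.2 - 4)/(7 - 4) × (6.2 - 5)/(7 - 5) × (6.2 - 6)/(7 - 6) = 0.088000

P(6.2) = 10×L_0(6.2) + 7×L_1(6.2) + (-2)×L_2(6.2) + 6×L_3(6.2)
P(6.2) = -2.496000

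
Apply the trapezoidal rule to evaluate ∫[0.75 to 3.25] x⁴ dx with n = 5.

f(x) = x⁴
a = 0.75, b = 3.25, n = 5
h = (b - a)/n = 0.500000

Trapezoidal rule: (h/2)[f(x₀) + 2f(x₁) + 2f(x₂) + ... + f(xₙ)]

x_0 = 0.7500, f(x_0) = 0.316406, coefficient = 1
x_1 = 1.2500, f(x_1) = 2.441406, coefficient = 2
x_2 = 1.7500, f(x_2) = 9.378906, coefficient = 2
x_3 = 2.2500, f(x_3) = 25.628906, coefficient = 2
x_4 = 2.7500, f(x_4) = 57.191406, coefficient = 2
x_5 = 3.2500, f(x_5) = 111.566406, coefficient = 1

I ≈ (0.500000/2) × 301.164062 = 75.291016
Exact value: 72.470703
Error: 2.820312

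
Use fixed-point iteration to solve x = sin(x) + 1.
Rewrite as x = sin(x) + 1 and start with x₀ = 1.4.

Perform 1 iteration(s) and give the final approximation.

Equation: x = sin(x) + 1
Fixed-point form: x = sin(x) + 1
x₀ = 1.4

x_1 = g(1.400000) = 1.985450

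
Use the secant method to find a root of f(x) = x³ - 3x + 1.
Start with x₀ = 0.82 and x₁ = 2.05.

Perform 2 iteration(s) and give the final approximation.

f(x) = x³ - 3x + 1
x₀ = 0.82, x₁ = 2.05

Secant formula: x_{n+1} = x_n - f(x_n)(x_n - x_{n-1})/(f(x_n) - f(x_{n-1}))

Iteration 1:
  f(0.820000) = -0.908632
  f(2.050000) = 3.465125
  x_2 = 2.050000 - 3.465125×(2.050000 - 0.820000)/(3.465125 - (-0.908632))
       = 1.075528
Iteration 2:
  f(2.050000) = 3.465125
  f(1.075528) = -0.982456
  x_3 = 1.075528 - (-0.982456)×(1.075528 - 2.050000)/(-0.982456 - 3.465125)
       = 1.290786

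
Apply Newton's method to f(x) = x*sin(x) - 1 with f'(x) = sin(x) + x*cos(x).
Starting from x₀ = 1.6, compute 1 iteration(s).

f(x) = x*sin(x) - 1
f'(x) = sin(x) + x*cos(x)
x₀ = 1.6

Newton-Raphson formula: x_{n+1} = x_n - f(x_n)/f'(x_n)

Iteration 1:
  f(1.600000) = 0.599318
  f'(1.600000) = 0.952854
  x_1 = 1.600000 - 0.599318/0.952854 = 0.971029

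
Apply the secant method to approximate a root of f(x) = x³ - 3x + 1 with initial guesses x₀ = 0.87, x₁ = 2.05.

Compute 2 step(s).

f(x) = x³ - 3x + 1
x₀ = 0.87, x₁ = 2.05

Secant formula: x_{n+1} = x_n - f(x_n)(x_n - x_{n-1})/(f(x_n) - f(x_{n-1}))

Iteration 1:
  f(0.870000) = -0.951497
  f(2.050000) = 3.465125
  x_2 = 2.050000 - 3.465125×(2.050000 - 0.870000)/(3.465125 - (-0.951497))
       = 1.124214
Iteration 2:
  f(2.050000) = 3.465125
  f(1.124214) = -0.951796
  x_3 = 1.124214 - (-0.951796)×(1.124214 - 2.050000)/(-0.951796 - 3.465125)
       = 1.323710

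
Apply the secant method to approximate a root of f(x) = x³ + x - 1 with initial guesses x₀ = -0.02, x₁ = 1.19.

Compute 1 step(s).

f(x) = x³ + x - 1
x₀ = -0.02, x₁ = 1.19

Secant formula: x_{n+1} = x_n - f(x_n)(x_n - x_{n-1})/(f(x_n) - f(x_{n-1}))

Iteration 1:
  f(-0.020000) = -1.020008
  f(1.190000) = 1.875159
  x_2 = 1.190000 - 1.875159×(1.190000 - (-0.020000))/(1.875159 - (-1.020008))
       = 0.406300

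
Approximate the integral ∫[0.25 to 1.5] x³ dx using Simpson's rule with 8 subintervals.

f(x) = x³
a = 0.25, b = 1.5, n = 8
h = (b - a)/n = 0.156250

Simpson's rule: (h/3)[f(x₀) + 4f(x₁) + 2f(x₂) + ... + f(xₙ)]

x_0 = 0.2500, f(x_0) = 0.015625, coefficient = 1
x_1 = 0.4062, f(x_1) = 0.067047, coefficient = 4
x_2 = 0.5625, f(x_2) = 0.177979, coefficient = 2
x_3 = 0.7188, f(x_3) = 0.371307, coefficient = 4
x_4 = 0.8750, f(x_4) = 0.669922, coefficient = 2
x_5 = 1.0312, f(x_5) = 1.096710, coefficient = 4
x_6 = 1.1875, f(x_6) = 1.674561, coefficient = 2
x_7 = 1.3438, f(x_7) = 2.426361, coefficient = 4
x_8 = 1.5000, f(x_8) = 3.375000, coefficient = 1

I ≈ (0.156250/3) × 24.281250 = 1.264648
Exact value: 1.264648
Error: 0.000000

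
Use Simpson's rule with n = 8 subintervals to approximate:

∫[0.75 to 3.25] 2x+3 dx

f(x) = 2x+3
a = 0.75, b = 3.25, n = 8
h = (b - a)/n = 0.312500

Simpson's rule: (h/3)[f(x₀) + 4f(x₁) + 2f(x₂) + ... + f(xₙ)]

x_0 = 0.7500, f(x_0) = 4.500000, coefficient = 1
x_1 = 1.0625, f(x_1) = 5.125000, coefficient = 4
x_2 = 1.3750, f(x_2) = 5.750000, coefficient = 2
x_3 = 1.6875, f(x_3) = 6.375000, coefficient = 4
x_4 = 2.0000, f(x_4) = 7.000000, coefficient = 2
x_5 = 2.3125, f(x_5) = 7.625000, coefficient = 4
x_6 = 2.6250, f(x_6) = 8.250000, coefficient = 2
x_7 = 2.9375, f(x_7) = 8.875000, coefficient = 4
x_8 = 3.2500, f(x_8) = 9.500000, coefficient = 1

I ≈ (0.312500/3) × 168.000000 = 17.500000
Exact value: 17.500000
Error: 0.000000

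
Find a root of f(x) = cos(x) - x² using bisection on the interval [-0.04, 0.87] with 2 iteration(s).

f(x) = cos(x) - x²
Initial interval: [-0.04, 0.87]

Iteration 1:
  c_1 = (-0.040000 + 0.870000)/2 = 0.415000
  f(c_1) = f(0.415000) = 0.742891
  f(a) × f(c) ≥ 0, new interval: [0.415000, 0.870000]
Iteration 2:
  c_2 = (0.415000 + 0.870000)/2 = 0.642500
  f(c_2) = f(0.642500) = 0.387794
  f(a) × f(c) ≥ 0, new interval: [0.642500, 0.870000]

After 2 iteration(s), the approximation is c_2 = 0.642500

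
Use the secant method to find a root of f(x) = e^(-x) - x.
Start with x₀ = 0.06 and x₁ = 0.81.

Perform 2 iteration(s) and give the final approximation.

f(x) = e^(-x) - x
x₀ = 0.06, x₁ = 0.81

Secant formula: x_{n+1} = x_n - f(x_n)(x_n - x_{n-1})/(f(x_n) - f(x_{n-1}))

Iteration 1:
  f(0.060000) = 0.881765
  f(0.810000) = -0.365142
  x_2 = 0.810000 - (-0.365142)×(0.810000 - 0.060000)/(-0.365142 - 0.881765)
       = 0.590371
Iteration 2:
  f(0.810000) = -0.365142
  f(0.590371) = -0.036250
  x_3 = 0.590371 - (-0.036250)×(0.590371 - 0.810000)/(-0.036250 - (-0.365142))
       = 0.566164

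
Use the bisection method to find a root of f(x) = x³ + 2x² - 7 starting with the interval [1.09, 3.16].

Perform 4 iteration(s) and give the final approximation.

f(x) = x³ + 2x² - 7
Initial interval: [1.09, 3.16]

Iteration 1:
  c_1 = (1.090000 + 3.160000)/2 = 2.125000
  f(c_1) = f(2.125000) = 11.626953
  f(a) × f(c) < 0, new interval: [1.090000, 2.125000]
Iteration 2:
  c_2 = (1.090000 + 2.125000)/2 = 1.607500
  f(c_2) = f(1.607500) = 2.321983
  f(a) × f(c) < 0, new interval: [1.090000, 1.607500]
Iteration 3:
  c_3 = (1.090000 + 1.607500)/2 = 1.348750
  f(c_3) = f(1.348750) = -0.908200
  f(a) × f(c) ≥ 0, new interval: [1.348750, 1.607500]
Iteration 4:
  c_4 = (1.348750 + 1.607500)/2 = 1.478125
  f(c_4) = f(1.478125) = 0.599194
  f(a) × f(c) < 0, new interval: [1.348750, 1.478125]

After 4 iteration(s), the approximation is c_4 = 1.478125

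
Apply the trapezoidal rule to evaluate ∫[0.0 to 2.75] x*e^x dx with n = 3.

f(x) = x*e^x
a = 0.0, b = 2.75, n = 3
h = (b - a)/n = 0.916667

Trapezoidal rule: (h/2)[f(x₀) + 2f(x₁) + 2f(x₂) + ... + f(xₙ)]

x_0 = 0.0000, f(x_0) = 0.000000, coefficient = 1
x_1 = 0.9167, f(x_1) = 2.292528, coefficient = 2
x_2 = 1.8333, f(x_2) = 11.466952, coefficient = 2
x_3 = 2.7500, f(x_3) = 43.017238, coefficient = 1

I ≈ (0.916667/2) × 70.536198 = 32.329091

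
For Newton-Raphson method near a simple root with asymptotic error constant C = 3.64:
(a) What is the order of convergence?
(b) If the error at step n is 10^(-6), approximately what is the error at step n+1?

(a) Newton-Raphson has quadratic (order 2) convergence near simple roots.
    This means |e_{n+1}| ≈ C|e_n|².

(b) With |e_n| = 10^(-6) and C = 3.64:
    |e_{n+1}| ≈ 3.64 × (10^(-6))² = 3.64 × 10^(-12)

(a) 2 (quadratic); (b) |e_{n+1}| ≈ 3.640e-12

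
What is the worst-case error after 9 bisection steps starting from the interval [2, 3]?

Bisection error bound: |error| ≤ (b-a)/2^n
|error| ≤ (3 - 2)/2^9 = 1/2^9
|error| ≤ 0.0019531250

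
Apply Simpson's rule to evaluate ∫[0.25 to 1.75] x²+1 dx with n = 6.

f(x) = x²+1
a = 0.25, b = 1.75, n = 6
h = (b - a)/n = 0.250000

Simpson's rule: (h/3)[f(x₀) + 4f(x₁) + 2f(x₂) + ... + f(xₙ)]

x_0 = 0.2500, f(x_0) = 1.062500, coefficient = 1
x_1 = 0.5000, f(x_1) = 1.250000, coefficient = 4
x_2 = 0.7500, f(x_2) = 1.562500, coefficient = 2
x_3 = 1.0000, f(x_3) = 2.000000, coefficient = 4
x_4 = 1.2500, f(x_4) = 2.562500, coefficient = 2
x_5 = 1.5000, f(x_5) = 3.250000, coefficient = 4
x_6 = 1.7500, f(x_6) = 4.062500, coefficient = 1

I ≈ (0.250000/3) × 39.375000 = 3.281250
Exact value: 3.281250
Error: 0.000000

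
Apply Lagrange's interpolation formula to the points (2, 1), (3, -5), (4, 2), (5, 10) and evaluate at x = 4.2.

Lagrange interpolation formula:
P(x) = Σ yᵢ × Lᵢ(x)
where Lᵢ(x) = Π_{j≠i} (x - xⱼ)/(xᵢ - xⱼ)

L_0(4.2) = (4.2 - 3)/(2 - 3) × (4.2 - 4)/(2 - 4) × (4.2 - 5)/(2 - 5) = 0.032000
L_1(4.2) = (4.2 - 2)/(3 - 2) × (4.2 - 4)/(3 - 4) × (4.2 - 5)/(3 - 5) = -0.176000
L_2(4.2) = (4.2 - 2)/(4 - 2) × (4.2 - 3)/(4 - 3) × (4.2 - 5)/(4 - 5) = 1.056000
L_3(4.2) = (4.2 - 2)/(5 - 2) × (4.2 - 3)/(5 - 3) × (4.2 - 4)/(5 - 4) = 0.088000

P(4.2) = 1×L_0(4.2) + (-5)×L_1(4.2) + 2×L_2(4.2) + 10×L_3(4.2)
P(4.2) = 3.904000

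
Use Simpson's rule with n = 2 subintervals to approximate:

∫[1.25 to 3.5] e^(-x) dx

f(x) = e^(-x)
a = 1.25, b = 3.5, n = 2
h = (b - a)/n = 1.125000

Simpson's rule: (h/3)[f(x₀) + 4f(x₁) + 2f(x₂) + ... + f(xₙ)]

x_0 = 1.2500, f(x_0) = 0.286505, coefficient = 1
x_1 = 2.3750, f(x_1) = 0.093014, coefficient = 4
x_2 = 3.5000, f(x_2) = 0.030197, coefficient = 1

I ≈ (1.125000/3) × 0.688760 = 0.258285
Exact value: 0.256307
Error: 0.001978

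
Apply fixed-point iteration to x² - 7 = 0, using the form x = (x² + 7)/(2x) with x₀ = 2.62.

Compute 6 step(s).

Equation: x² - 7 = 0
Fixed-point form: x = (x² + 7)/(2x)
x₀ = 2.62

x_1 = g(2.620000) = 2.645878
x_2 = g(2.645878) = 2.645751
x_3 = g(2.645751) = 2.645751
x_4 = g(2.645751) = 2.645751
x_5 = g(2.645751) = 2.645751
x_6 = g(2.645751) = 2.645751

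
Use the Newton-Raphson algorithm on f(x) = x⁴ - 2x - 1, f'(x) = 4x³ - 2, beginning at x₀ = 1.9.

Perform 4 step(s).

f(x) = x⁴ - 2x - 1
f'(x) = 4x³ - 2
x₀ = 1.9

Newton-Raphson formula: x_{n+1} = x_n - f(x_n)/f'(x_n)

Iteration 1:
  f(1.900000) = 8.232100
  f'(1.900000) = 25.436000
  x_1 = 1.900000 - 8.232100/25.436000 = 1.576360
Iteration 2:
  f(1.576360) = 2.022066
  f'(1.576360) = 13.668465
  x_2 = 1.576360 - 2.022066/13.668465 = 1.428424
Iteration 3:
  f(1.428424) = 0.306361
  f'(1.428424) = 9.658190
  x_3 = 1.428424 - 0.306361/9.658190 = 1.396703
Iteration 4:
  f(1.396703) = 0.012137
  f'(1.396703) = 8.898645
  x_4 = 1.396703 - 0.012137/8.898645 = 1.395339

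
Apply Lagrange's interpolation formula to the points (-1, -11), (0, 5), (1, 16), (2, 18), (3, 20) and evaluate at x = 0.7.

Lagrange interpolation formula:
P(x) = Σ yᵢ × Lᵢ(x)
where Lᵢ(x) = Π_{j≠i} (x - xⱼ)/(xᵢ - xⱼ)

L_0(0.7) = (0.7 - 0)/(-1 - 0) × (0.7 - 1)/(-1 - 1) × (0.7 - 2)/(-1 - 2) × (0.7 - 3)/(-1 - 3) = -0.026163
L_1(0.7) = (0.7 - (-1))/(0 - (-1)) × (0.7 - 1)/(0 - 1) × (0.7 - 2)/(0 - 2) × (0.7 - 3)/(0 - 3) = 0.254150
L_2(0.7) = (0.7 - (-1))/(1 - (-1)) × (0.7 - 0)/(1 - 0) × (0.7 - 2)/(1 - 2) × (0.7 - 3)/(1 - 3) = 0.889525
L_3(0.7) = (0.7 - (-1))/(2 - (-1)) × (0.7 - 0)/(2 - 0) × (0.7 - 1)/(2 - 1) × (0.7 - 3)/(2 - 3) = -0.136850
L_4(0.7) = (0.7 - (-1))/(3 - (-1)) × (0.7 - 0)/(3 - 0) × (0.7 - 1)/(3 - 1) × (0.7 - 2)/(3 - 2) = 0.019338

P(0.7) = (-11)×L_0(0.7) + 5×L_1(0.7) + 16×L_2(0.7) + 18×L_3(0.7) + 20×L_4(0.7)
P(0.7) = 13.714387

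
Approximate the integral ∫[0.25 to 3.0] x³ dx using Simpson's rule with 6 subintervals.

f(x) = x³
a = 0.25, b = 3.0, n = 6
h = (b - a)/n = 0.458333

Simpson's rule: (h/3)[f(x₀) + 4f(x₁) + 2f(x₂) + ... + f(xₙ)]

x_0 = 0.2500, f(x_0) = 0.015625, coefficient = 1
x_1 = 0.7083, f(x_1) = 0.355396, coefficient = 4
x_2 = 1.1667, f(x_2) = 1.587963, coefficient = 2
x_3 = 1.6250, f(x_3) = 4.291016, coefficient = 4
x_4 = 2.0833, f(x_4) = 9.042245, coefficient = 2
x_5 = 2.5417, f(x_5) = 16.419343, coefficient = 4
x_6 = 3.0000, f(x_6) = 27.000000, coefficient = 1

I ≈ (0.458333/3) × 132.539062 = 20.249023
Exact value: 20.249023
Error: 0.000000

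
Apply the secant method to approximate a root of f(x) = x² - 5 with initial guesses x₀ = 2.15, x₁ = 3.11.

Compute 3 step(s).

f(x) = x² - 5
x₀ = 2.15, x₁ = 3.11

Secant formula: x_{n+1} = x_n - f(x_n)(x_n - x_{n-1})/(f(x_n) - f(x_{n-1}))

Iteration 1:
  f(2.150000) = -0.377500
  f(3.110000) = 4.672100
  x_2 = 3.110000 - 4.672100×(3.110000 - 2.150000)/(4.672100 - (-0.377500))
       = 2.221768
Iteration 2:
  f(3.110000) = 4.672100
  f(2.221768) = -0.063747
  x_3 = 2.221768 - (-0.063747)×(2.221768 - 3.110000)/(-0.063747 - 4.672100)
       = 2.233724
Iteration 3:
  f(2.221768) = -0.063747
  f(2.233724) = -0.010477
  x_4 = 2.233724 - (-0.010477)×(2.233724 - 2.221768)/(-0.010477 - (-0.063747))
       = 2.236076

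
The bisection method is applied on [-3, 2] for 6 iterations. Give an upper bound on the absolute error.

Bisection error bound: |error| ≤ (b-a)/2^n
|error| ≤ (2 - (-3))/2^6 = 5/2^6
|error| ≤ 0.0781250000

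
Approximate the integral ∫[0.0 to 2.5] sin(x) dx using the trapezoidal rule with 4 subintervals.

f(x) = sin(x)
a = 0.0, b = 2.5, n = 4
h = (b - a)/n = 0.625000

Trapezoidal rule: (h/2)[f(x₀) + 2f(x₁) + 2f(x₂) + ... + f(xₙ)]

x_0 = 0.0000, f(x_0) = 0.000000, coefficient = 1
x_1 = 0.6250, f(x_1) = 0.585097, coefficient = 2
x_2 = 1.2500, f(x_2) = 0.948985, coefficient = 2
x_3 = 1.8750, f(x_3) = 0.954086, coefficient = 2
x_4 = 2.5000, f(x_4) = 0.598472, coefficient = 1

I ≈ (0.625000/2) × 5.574807 = 1.742127
Exact value: 1.801144
Error: 0.059016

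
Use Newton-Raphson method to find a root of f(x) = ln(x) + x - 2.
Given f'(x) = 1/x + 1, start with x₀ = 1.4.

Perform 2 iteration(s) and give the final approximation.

f(x) = ln(x) + x - 2
f'(x) = 1/x + 1
x₀ = 1.4

Newton-Raphson formula: x_{n+1} = x_n - f(x_n)/f'(x_n)

Iteration 1:
  f(1.400000) = -0.263528
  f'(1.400000) = 1.714286
  x_1 = 1.400000 - (-0.263528)/1.714286 = 1.553725
Iteration 2:
  f(1.553725) = -0.005621
  f'(1.553725) = 1.643615
  x_2 = 1.553725 - (-0.005621)/1.643615 = 1.557144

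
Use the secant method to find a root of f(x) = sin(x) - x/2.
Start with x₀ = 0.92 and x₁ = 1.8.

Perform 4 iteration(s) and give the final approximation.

f(x) = sin(x) - x/2
x₀ = 0.92, x₁ = 1.8

Secant formula: x_{n+1} = x_n - f(x_n)(x_n - x_{n-1})/(f(x_n) - f(x_{n-1}))

Iteration 1:
  f(0.920000) = 0.335602
  f(1.800000) = 0.073848
  x_2 = 1.800000 - 0.073848×(1.800000 - 0.920000)/(0.073848 - 0.335602)
       = 2.048271
Iteration 2:
  f(1.800000) = 0.073848
  f(2.048271) = -0.135977
  x_3 = 2.048271 - (-0.135977)×(2.048271 - 1.800000)/(-0.135977 - 0.073848)
       = 1.887379
Iteration 3:
  f(2.048271) = -0.135977
  f(1.887379) = 0.006616
  x_4 = 1.887379 - 0.006616×(1.887379 - 2.048271)/(0.006616 - (-0.135977))
       = 1.894843
Iteration 4:
  f(1.887379) = 0.006616
  f(1.894843) = 0.000533
  x_5 = 1.894843 - 0.000533×(1.894843 - 1.887379)/(0.000533 - 0.006616)
       = 1.895497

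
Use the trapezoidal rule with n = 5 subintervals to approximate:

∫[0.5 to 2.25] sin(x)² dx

f(x) = sin(x)²
a = 0.5, b = 2.25, n = 5
h = (b - a)/n = 0.350000

Trapezoidal rule: (h/2)[f(x₀) + 2f(x₁) + 2f(x₂) + ... + f(xₙ)]

x_0 = 0.5000, f(x_0) = 0.229849, coefficient = 1
x_1 = 0.8500, f(x_1) = 0.564422, coefficient = 2
x_2 = 1.2000, f(x_2) = 0.868697, coefficient = 2
x_3 = 1.5500, f(x_3) = 0.999568, coefficient = 2
x_4 = 1.9000, f(x_4) = 0.895484, coefficient = 2
x_5 = 2.2500, f(x_5) = 0.605398, coefficient = 1

I ≈ (0.350000/2) × 7.491588 = 1.311028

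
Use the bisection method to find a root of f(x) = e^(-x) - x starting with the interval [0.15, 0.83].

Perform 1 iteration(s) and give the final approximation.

f(x) = e^(-x) - x
Initial interval: [0.15, 0.83]

Iteration 1:
  c_1 = (0.150000 + 0.830000)/2 = 0.490000
  f(c_1) = f(0.490000) = 0.122626
  f(a) × f(c) ≥ 0, new interval: [0.490000, 0.830000]

After 1 iteration(s), the approximation is c_1 = 0.490000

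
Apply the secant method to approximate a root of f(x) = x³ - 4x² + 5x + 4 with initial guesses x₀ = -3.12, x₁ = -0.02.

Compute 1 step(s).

f(x) = x³ - 4x² + 5x + 4
x₀ = -3.12, x₁ = -0.02

Secant formula: x_{n+1} = x_n - f(x_n)(x_n - x_{n-1})/(f(x_n) - f(x_{n-1}))

Iteration 1:
  f(-3.120000) = -80.908928
  f(-0.020000) = 3.898392
  x_2 = -0.020000 - 3.898392×(-0.020000 - (-3.120000))/(3.898392 - (-80.908928))
       = -0.162500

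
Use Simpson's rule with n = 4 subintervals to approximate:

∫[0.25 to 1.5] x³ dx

f(x) = x³
a = 0.25, b = 1.5, n = 4
h = (b - a)/n = 0.312500

Simpson's rule: (h/3)[f(x₀) + 4f(x₁) + 2f(x₂) + ... + f(xₙ)]

x_0 = 0.2500, f(x_0) = 0.015625, coefficient = 1
x_1 = 0.5625, f(x_1) = 0.177979, coefficient = 4
x_2 = 0.8750, f(x_2) = 0.669922, coefficient = 2
x_3 = 1.1875, f(x_3) = 1.674561, coefficient = 4
x_4 = 1.5000, f(x_4) = 3.375000, coefficient = 1

I ≈ (0.312500/3) × 12.140625 = 1.264648
Exact value: 1.264648
Error: 0.000000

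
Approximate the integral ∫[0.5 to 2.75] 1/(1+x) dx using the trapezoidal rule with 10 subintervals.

f(x) = 1/(1+x)
a = 0.5, b = 2.75, n = 10
h = (b - a)/n = 0.225000

Trapezoidal rule: (h/2)[f(x₀) + 2f(x₁) + 2f(x₂) + ... + f(xₙ)]

x_0 = 0.5000, f(x_0) = 0.666667, coefficient = 1
x_1 = 0.7250, f(x_1) = 0.579710, coefficient = 2
x_2 = 0.9500, f(x_2) = 0.512821, coefficient = 2
x_3 = 1.1750, f(x_3) = 0.459770, coefficient = 2
x_4 = 1.4000, f(x_4) = 0.416667, coefficient = 2
x_5 = 1.6250, f(x_5) = 0.380952, coefficient = 2
x_6 = 1.8500, f(x_6) = 0.350877, coefficient = 2
x_7 = 2.0750, f(x_7) = 0.325203, coefficient = 2
x_8 = 2.3000, f(x_8) = 0.303030, coefficient = 2
x_9 = 2.5250, f(x_9) = 0.283688, coefficient = 2
x_10 = 2.7500, f(x_10) = 0.266667, coefficient = 1

I ≈ (0.225000/2) × 8.158770 = 0.917862
Exact value: 0.916291
Error: 0.001571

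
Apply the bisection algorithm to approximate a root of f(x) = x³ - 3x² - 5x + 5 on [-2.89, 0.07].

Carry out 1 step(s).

f(x) = x³ - 3x² - 5x + 5
Initial interval: [-2.89, 0.07]

Iteration 1:
  c_1 = (-2.890000 + 0.070000)/2 = -1.410000
  f(c_1) = f(-1.410000) = 3.282479
  f(a) × f(c) < 0, new interval: [-2.890000, -1.410000]

After 1 iteration(s), the approximation is c_1 = -1.410000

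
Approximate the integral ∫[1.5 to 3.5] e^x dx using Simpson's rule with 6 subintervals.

f(x) = e^x
a = 1.5, b = 3.5, n = 6
h = (b - a)/n = 0.333333

Simpson's rule: (h/3)[f(x₀) + 4f(x₁) + 2f(x₂) + ... + f(xₙ)]

x_0 = 1.5000, f(x_0) = 4.481689, coefficient = 1
x_1 = 1.8333, f(x_1) = 6.254701, coefficient = 4
x_2 = 2.1667, f(x_2) = 8.729138, coefficient = 2
x_3 = 2.5000, f(x_3) = 12.182494, coefficient = 4
x_4 = 2.8333, f(x_4) = 17.002040, coefficient = 2
x_5 = 3.1667, f(x_5) = 23.728258, coefficient = 4
x_6 = 3.5000, f(x_6) = 33.115452, coefficient = 1

I ≈ (0.333333/3) × 257.721310 = 28.635701
Exact value: 28.633763
Error: 0.001938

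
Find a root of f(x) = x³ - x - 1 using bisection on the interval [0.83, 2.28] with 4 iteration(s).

f(x) = x³ - x - 1
Initial interval: [0.83, 2.28]

Iteration 1:
  c_1 = (0.830000 + 2.280000)/2 = 1.555000
  f(c_1) = f(1.555000) = 1.205029
  f(a) × f(c) < 0, new interval: [0.830000, 1.555000]
Iteration 2:
  c_2 = (0.830000 + 1.555000)/2 = 1.192500
  f(c_2) = f(1.192500) = -0.496698
  f(a) × f(c) ≥ 0, new interval: [1.192500, 1.555000]
Iteration 3:
  c_3 = (1.192500 + 1.555000)/2 = 1.373750
  f(c_3) = f(1.373750) = 0.218776
  f(a) × f(c) < 0, new interval: [1.192500, 1.373750]
Iteration 4:
  c_4 = (1.192500 + 1.373750)/2 = 1.283125
  f(c_4) = f(1.283125) = -0.170575
  f(a) × f(c) ≥ 0, new interval: [1.283125, 1.373750]

After 4 iteration(s), the approximation is c_4 = 1.283125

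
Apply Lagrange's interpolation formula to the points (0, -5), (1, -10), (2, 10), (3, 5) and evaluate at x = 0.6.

Lagrange interpolation formula:
P(x) = Σ yᵢ × Lᵢ(x)
where Lᵢ(x) = Π_{j≠i} (x - xⱼ)/(xᵢ - xⱼ)

L_0(0.6) = (0.6 - 1)/(0 - 1) × (0.6 - 2)/(0 - 2) × (0.6 - 3)/(0 - 3) = 0.224000
L_1(0.6) = (0.6 - 0)/(1 - 0) × (0.6 - 2)/(1 - 2) × (0.6 - 3)/(1 - 3) = 1.008000
L_2(0.6) = (0.6 - 0)/(2 - 0) × (0.6 - 1)/(2 - 1) × (0.6 - 3)/(2 - 3) = -0.288000
L_3(0.6) = (0.6 - 0)/(3 - 0) × (0.6 - 1)/(3 - 1) × (0.6 - 2)/(3 - 2) = 0.056000

P(0.6) = (-5)×L_0(0.6) + (-10)×L_1(0.6) + 10×L_2(0.6) + 5×L_3(0.6)
P(0.6) = -13.800000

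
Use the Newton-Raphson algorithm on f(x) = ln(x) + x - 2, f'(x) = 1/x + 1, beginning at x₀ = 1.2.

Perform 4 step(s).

f(x) = ln(x) + x - 2
f'(x) = 1/x + 1
x₀ = 1.2

Newton-Raphson formula: x_{n+1} = x_n - f(x_n)/f'(x_n)

Iteration 1:
  f(1.200000) = -0.617678
  f'(1.200000) = 1.833333
  x_1 = 1.200000 - (-0.617678)/1.833333 = 1.536916
Iteration 2:
  f(1.536916) = -0.033307
  f'(1.536916) = 1.650654
  x_2 = 1.536916 - (-0.033307)/1.650654 = 1.557094
Iteration 3:
  f(1.557094) = -0.000085
  f'(1.557094) = 1.642222
  x_3 = 1.557094 - (-0.000085)/1.642222 = 1.557146
Iteration 4:
  f(1.557146) = 0.000000
  f'(1.557146) = 1.642201
  x_4 = 1.557146 - 0.000000/1.642201 = 1.557146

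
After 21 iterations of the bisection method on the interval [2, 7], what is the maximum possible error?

Bisection error bound: |error| ≤ (b-a)/2^n
|error| ≤ (7 - 2)/2^21 = 5/2^21
|error| ≤ 0.0000023842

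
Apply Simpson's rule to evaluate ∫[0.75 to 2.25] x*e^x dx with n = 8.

f(x) = x*e^x
a = 0.75, b = 2.25, n = 8
h = (b - a)/n = 0.187500

Simpson's rule: (h/3)[f(x₀) + 4f(x₁) + 2f(x₂) + ... + f(xₙ)]

x_0 = 0.7500, f(x_0) = 1.587750, coefficient = 1
x_1 = 0.9375, f(x_1) = 2.393990, coefficient = 4
x_2 = 1.1250, f(x_2) = 3.465244, coefficient = 2
x_3 = 1.3125, f(x_3) = 4.876529, coefficient = 4
x_4 = 1.5000, f(x_4) = 6.722534, coefficient = 2
x_5 = 1.6875, f(x_5) = 9.122539, coefficient = 4
x_6 = 1.8750, f(x_6) = 12.226536, coefficient = 2
x_7 = 2.0625, f(x_7) = 16.222819, coefficient = 4
x_8 = 2.2500, f(x_8) = 21.347406, coefficient = 1

I ≈ (0.187500/3) × 198.227291 = 12.389206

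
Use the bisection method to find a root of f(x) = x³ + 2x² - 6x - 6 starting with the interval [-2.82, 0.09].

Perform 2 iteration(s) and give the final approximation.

f(x) = x³ + 2x² - 6x - 6
Initial interval: [-2.82, 0.09]

Iteration 1:
  c_1 = (-2.820000 + 0.090000)/2 = -1.365000
  f(c_1) = f(-1.365000) = 3.373148
  f(a) × f(c) ≥ 0, new interval: [-1.365000, 0.090000]
Iteration 2:
  c_2 = (-1.365000 + 0.090000)/2 = -0.637500
  f(c_2) = f(-0.637500) = -1.621271
  f(a) × f(c) < 0, new interval: [-1.365000, -0.637500]

After 2 iteration(s), the approximation is c_2 = -0.637500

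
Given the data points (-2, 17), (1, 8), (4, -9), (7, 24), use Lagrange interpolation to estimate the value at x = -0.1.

Lagrange interpolation formula:
P(x) = Σ yᵢ × Lᵢ(x)
where Lᵢ(x) = Π_{j≠i} (x - xⱼ)/(xᵢ - xⱼ)

L_0(-0.1) = (-0.1 - 1)/(-2 - 1) × (-0.1 - 4)/(-2 - 4) × (-0.1 - 7)/(-2 - 7) = 0.197660
L_1(-0.1) = (-0.1 - (-2))/(1 - (-2)) × (-0.1 - 4)/(1 - 4) × (-0.1 - 7)/(1 - 7) = 1.024241
L_2(-0.1) = (-0.1 - (-2))/(4 - (-2)) × (-0.1 - 1)/(4 - 1) × (-0.1 - 7)/(4 - 7) = -0.274796
L_3(-0.1) = (-0.1 - (-2))/(7 - (-2)) × (-0.1 - 1)/(7 - 1) × (-0.1 - 4)/(7 - 4) = 0.052895

P(-0.1) = 17×L_0(-0.1) + 8×L_1(-0.1) + (-9)×L_2(-0.1) + 24×L_3(-0.1)
P(-0.1) = 15.296802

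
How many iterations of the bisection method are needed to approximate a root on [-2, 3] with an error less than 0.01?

We need (b-a)/2^n ≤ 0.01
(3 - (-2))/2^n ≤ 0.01
5/2^n ≤ 0.01
2^n ≥ 500
n ≥ log₂(500) = 8.97
n ≥ 9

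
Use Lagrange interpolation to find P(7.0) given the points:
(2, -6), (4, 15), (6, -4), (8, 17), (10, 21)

Lagrange interpolation formula:
P(x) = Σ yᵢ × Lᵢ(x)
where Lᵢ(x) = Π_{j≠i} (x - xⱼ)/(xᵢ - xⱼ)

L_0(7.0) = (7.0 - 4)/(2 - 4) × (7.0 - 6)/(2 - 6) × (7.0 - 8)/(2 - 8) × (7.0 - 10)/(2 - 10) = 0.023438
L_1(7.0) = (7.0 - 2)/(4 - 2) × (7.0 - 6)/(4 - 6) × (7.0 - 8)/(4 - 8) × (7.0 - 10)/(4 - 10) = -0.156250
L_2(7.0) = (7.0 - 2)/(6 - 2) × (7.0 - 4)/(6 - 4) × (7.0 - 8)/(6 - 8) × (7.0 - 10)/(6 - 10) = 0.703125
L_3(7.0) = (7.0 - 2)/(8 - 2) × (7.0 - 4)/(8 - 4) × (7.0 - 6)/(8 - 6) × (7.0 - 10)/(8 - 10) = 0.468750
L_4(7.0) = (7.0 - 2)/(10 - 2) × (7.0 - 4)/(10 - 4) × (7.0 - 6)/(10 - 6) × (7.0 - 8)/(10 - 8) = -0.039062

P(7.0) = (-6)×L_0(7.0) + 15×L_1(7.0) + (-4)×L_2(7.0) + 17×L_3(7.0) + 21×L_4(7.0)
P(7.0) = 1.851562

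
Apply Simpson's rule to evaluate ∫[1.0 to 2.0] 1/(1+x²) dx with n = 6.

f(x) = 1/(1+x²)
a = 1.0, b = 2.0, n = 6
h = (b - a)/n = 0.166667

Simpson's rule: (h/3)[f(x₀) + 4f(x₁) + 2f(x₂) + ... + f(xₙ)]

x_0 = 1.0000, f(x_0) = 0.500000, coefficient = 1
x_1 = 1.1667, f(x_1) = 0.423529, coefficient = 4
x_2 = 1.3333, f(x_2) = 0.360000, coefficient = 2
x_3 = 1.5000, f(x_3) = 0.307692, coefficient = 4
x_4 = 1.6667, f(x_4) = 0.264706, coefficient = 2
x_5 = 1.8333, f(x_5) = 0.229299, coefficient = 4
x_6 = 2.0000, f(x_6) = 0.200000, coefficient = 1

I ≈ (0.166667/3) × 5.791496 = 0.321750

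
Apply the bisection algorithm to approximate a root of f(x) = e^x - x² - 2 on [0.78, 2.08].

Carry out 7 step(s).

f(x) = e^x - x² - 2
Initial interval: [0.78, 2.08]

Iteration 1:
  c_1 = (0.780000 + 2.080000)/2 = 1.430000
  f(c_1) = f(1.430000) = 0.133799
  f(a) × f(c) < 0, new interval: [0.780000, 1.430000]
Iteration 2:
  c_2 = (0.780000 + 1.430000)/2 = 1.105000
  f(c_2) = f(1.105000) = -0.201801
  f(a) × f(c) ≥ 0, new interval: [1.105000, 1.430000]
Iteration 3:
  c_3 = (1.105000 + 1.430000)/2 = 1.267500
  f(c_3) = f(1.267500) = -0.054595
  f(a) × f(c) ≥ 0, new interval: [1.267500, 1.430000]
Iteration 4:
  c_4 = (1.267500 + 1.430000)/2 = 1.348750
  f(c_4) = f(1.348750) = 0.033480
  f(a) × f(c) < 0, new interval: [1.267500, 1.348750]
Iteration 5:
  c_5 = (1.267500 + 1.348750)/2 = 1.308125
  f(c_5) = f(1.308125) = -0.011960
  f(a) × f(c) ≥ 0, new interval: [1.308125, 1.348750]
Iteration 6:
  c_6 = (1.308125 + 1.348750)/2 = 1.328438
  f(c_6) = f(1.328438) = 0.010394
  f(a) × f(c) < 0, new interval: [1.308125, 1.328438]
Iteration 7:
  c_7 = (1.308125 + 1.328438)/2 = 1.318281
  f(c_7) = f(1.318281) = -0.000873
  f(a) × f(c) ≥ 0, new interval: [1.318281, 1.328438]

After 7 iteration(s), the approximation is c_7 = 1.318281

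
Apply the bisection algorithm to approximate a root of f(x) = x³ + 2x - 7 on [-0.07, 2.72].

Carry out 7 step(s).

f(x) = x³ + 2x - 7
Initial interval: [-0.07, 2.72]

Iteration 1:
  c_1 = (-0.070000 + 2.720000)/2 = 1.325000
  f(c_1) = f(1.325000) = -2.023797
  f(a) × f(c) ≥ 0, new interval: [1.325000, 2.720000]
Iteration 2:
  c_2 = (1.325000 + 2.720000)/2 = 2.022500
  f(c_2) = f(2.022500) = 5.318049
  f(a) × f(c) < 0, new interval: [1.325000, 2.022500]
Iteration 3:
  c_3 = (1.325000 + 2.022500)/2 = 1.673750
  f(c_3) = f(1.673750) = 1.036409
  f(a) × f(c) < 0, new interval: [1.325000, 1.673750]
Iteration 4:
  c_4 = (1.325000 + 1.673750)/2 = 1.499375
  f(c_4) = f(1.499375) = -0.630467
  f(a) × f(c) ≥ 0, new interval: [1.499375, 1.673750]
Iteration 5:
  c_5 = (1.499375 + 1.673750)/2 = 1.586563
  f(c_5) = f(1.586563) = 0.166789
  f(a) × f(c) < 0, new interval: [1.499375, 1.586563]
Iteration 6:
  c_6 = (1.499375 + 1.586563)/2 = 1.542969
  f(c_6) = f(1.542969) = -0.240636
  f(a) × f(c) ≥ 0, new interval: [1.542969, 1.586563]
Iteration 7:
  c_7 = (1.542969 + 1.586563)/2 = 1.564766
  f(c_7) = f(1.564766) = -0.039153
  f(a) × f(c) ≥ 0, new interval: [1.564766, 1.586563]

After 7 iteration(s), the approximation is c_7 = 1.564766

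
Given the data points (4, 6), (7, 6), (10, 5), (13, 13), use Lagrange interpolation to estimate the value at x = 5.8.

Lagrange interpolation formula:
P(x) = Σ yᵢ × Lᵢ(x)
where Lᵢ(x) = Π_{j≠i} (x - xⱼ)/(xᵢ - xⱼ)

L_0(5.8) = (5.8 - 7)/(4 - 7) × (5.8 - 10)/(4 - 10) × (5.8 - 13)/(4 - 13) = 0.224000
L_1(5.8) = (5.8 - 4)/(7 - 4) × (5.8 - 10)/(7 - 10) × (5.8 - 13)/(7 - 13) = 1.008000
L_2(5.8) = (5.8 - 4)/(10 - 4) × (5.8 - 7)/(10 - 7) × (5.8 - 13)/(10 - 13) = -0.288000
L_3(5.8) = (5.8 - 4)/(13 - 4) × (5.8 - 7)/(13 - 7) × (5.8 - 10)/(13 - 10) = 0.056000

P(5.8) = 6×L_0(5.8) + 6×L_1(5.8) + 5×L_2(5.8) + 13×L_3(5.8)
P(5.8) = 6.680000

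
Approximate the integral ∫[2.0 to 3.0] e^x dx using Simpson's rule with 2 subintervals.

f(x) = e^x
a = 2.0, b = 3.0, n = 2
h = (b - a)/n = 0.500000

Simpson's rule: (h/3)[f(x₀) + 4f(x₁) + 2f(x₂) + ... + f(xₙ)]

x_0 = 2.0000, f(x_0) = 7.389056, coefficient = 1
x_1 = 2.5000, f(x_1) = 12.182494, coefficient = 4
x_2 = 3.0000, f(x_2) = 20.085537, coefficient = 1

I ≈ (0.500000/3) × 76.204569 = 12.700761
Exact value: 12.696481
Error: 0.004281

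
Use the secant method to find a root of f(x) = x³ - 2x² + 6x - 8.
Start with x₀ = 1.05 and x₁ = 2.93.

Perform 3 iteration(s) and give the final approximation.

f(x) = x³ - 2x² + 6x - 8
x₀ = 1.05, x₁ = 2.93

Secant formula: x_{n+1} = x_n - f(x_n)(x_n - x_{n-1})/(f(x_n) - f(x_{n-1}))

Iteration 1:
  f(1.050000) = -2.747375
  f(2.930000) = 17.563957
  x_2 = 2.930000 - 17.563957×(2.930000 - 1.050000)/(17.563957 - (-2.747375))
       = 1.304295
Iteration 2:
  f(2.930000) = 17.563957
  f(1.304295) = -1.357755
  x_3 = 1.304295 - (-1.357755)×(1.304295 - 2.930000)/(-1.357755 - 17.563957)
       = 1.420950
Iteration 3:
  f(1.304295) = -1.357755
  f(1.420950) = -0.643462
  x_4 = 1.420950 - (-0.643462)×(1.420950 - 1.304295)/(-0.643462 - (-1.357755))
       = 1.526037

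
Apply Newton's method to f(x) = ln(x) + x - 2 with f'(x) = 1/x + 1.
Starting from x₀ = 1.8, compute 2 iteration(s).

f(x) = ln(x) + x - 2
f'(x) = 1/x + 1
x₀ = 1.8

Newton-Raphson formula: x_{n+1} = x_n - f(x_n)/f'(x_n)

Iteration 1:
  f(1.800000) = 0.387787
  f'(1.800000) = 1.555556
  x_1 = 1.800000 - 0.387787/1.555556 = 1.550709
Iteration 2:
  f(1.550709) = -0.010579
  f'(1.550709) = 1.644866
  x_2 = 1.550709 - (-0.010579)/1.644866 = 1.557140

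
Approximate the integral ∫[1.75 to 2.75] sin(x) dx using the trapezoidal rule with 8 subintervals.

f(x) = sin(x)
a = 1.75, b = 2.75, n = 8
h = (b - a)/n = 0.125000

Trapezoidal rule: (h/2)[f(x₀) + 2f(x₁) + 2f(x₂) + ... + f(xₙ)]

x_0 = 1.7500, f(x_0) = 0.983986, coefficient = 1
x_1 = 1.8750, f(x_1) = 0.954086, coefficient = 2
x_2 = 2.0000, f(x_2) = 0.909297, coefficient = 2
x_3 = 2.1250, f(x_3) = 0.850320, coefficient = 2
x_4 = 2.2500, f(x_4) = 0.778073, coefficient = 2
x_5 = 2.3750, f(x_5) = 0.693685, coefficient = 2
x_6 = 2.5000, f(x_6) = 0.598472, coefficient = 2
x_7 = 2.6250, f(x_7) = 0.493920, coefficient = 2
x_8 = 2.7500, f(x_8) = 0.381661, coefficient = 1

I ≈ (0.125000/2) × 11.921354 = 0.745085
Exact value: 0.746056
Error: 0.000972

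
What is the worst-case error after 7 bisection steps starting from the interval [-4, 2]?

Bisection error bound: |error| ≤ (b-a)/2^n
|error| ≤ (2 - (-4))/2^7 = 6/2^7
|error| ≤ 0.0468750000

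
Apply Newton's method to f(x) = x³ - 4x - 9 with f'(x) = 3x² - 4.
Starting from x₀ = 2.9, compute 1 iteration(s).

f(x) = x³ - 4x - 9
f'(x) = 3x² - 4
x₀ = 2.9

Newton-Raphson formula: x_{n+1} = x_n - f(x_n)/f'(x_n)

Iteration 1:
  f(2.900000) = 3.789000
  f'(2.900000) = 21.230000
  x_1 = 2.900000 - 3.789000/21.230000 = 2.721526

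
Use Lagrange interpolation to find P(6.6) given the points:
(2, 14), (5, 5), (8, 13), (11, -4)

Lagrange interpolation formula:
P(x) = Σ yᵢ × Lᵢ(x)
where Lᵢ(x) = Π_{j≠i} (x - xⱼ)/(xᵢ - xⱼ)

L_0(6.6) = (6.6 - 5)/(2 - 5) × (6.6 - 8)/(2 - 8) × (6.6 - 11)/(2 - 11) = -0.060840
L_1(6.6) = (6.6 - 2)/(5 - 2) × (6.6 - 8)/(5 - 8) × (6.6 - 11)/(5 - 11) = 0.524741
L_2(6.6) = (6.6 - 2)/(8 - 2) × (6.6 - 5)/(8 - 5) × (6.6 - 11)/(8 - 11) = 0.599704
L_3(6.6) = (6.6 - 2)/(11 - 2) × (6.6 - 5)/(11 - 5) × (6.6 - 8)/(11 - 8) = -0.063605

P(6.6) = 14×L_0(6.6) + 5×L_1(6.6) + 13×L_2(6.6) + (-4)×L_3(6.6)
P(6.6) = 9.822519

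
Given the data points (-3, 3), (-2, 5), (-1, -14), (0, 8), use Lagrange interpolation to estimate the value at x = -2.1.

Lagrange interpolation formula:
P(x) = Σ yᵢ × Lᵢ(x)
where Lᵢ(x) = Π_{j≠i} (x - xⱼ)/(xᵢ - xⱼ)

L_0(-2.1) = (-2.1 - (-2))/(-3 - (-2)) × (-2.1 - (-1))/(-3 - (-1)) × (-2.1 - 0)/(-3 - 0) = 0.038500
L_1(-2.1) = (-2.1 - (-3))/(-2 - (-3)) × (-2.1 - (-1))/(-2 - (-1)) × (-2.1 - 0)/(-2 - 0) = 1.039500
L_2(-2.1) = (-2.1 - (-3))/(-1 - (-3)) × (-2.1 - (-2))/(-1 - (-2)) × (-2.1 - 0)/(-1 - 0) = -0.094500
L_3(-2.1) = (-2.1 - (-3))/(0 - (-3)) × (-2.1 - (-2))/(0 - (-2)) × (-2.1 - (-1))/(0 - (-1)) = 0.016500

P(-2.1) = 3×L_0(-2.1) + 5×L_1(-2.1) + (-14)×L_2(-2.1) + 8×L_3(-2.1)
P(-2.1) = 6.768000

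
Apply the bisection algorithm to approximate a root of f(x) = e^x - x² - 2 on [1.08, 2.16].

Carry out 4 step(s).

f(x) = e^x - x² - 2
Initial interval: [1.08, 2.16]

Iteration 1:
  c_1 = (1.080000 + 2.160000)/2 = 1.620000
  f(c_1) = f(1.620000) = 0.428690
  f(a) × f(c) < 0, new interval: [1.080000, 1.620000]
Iteration 2:
  c_2 = (1.080000 + 1.620000)/2 = 1.350000
  f(c_2) = f(1.350000) = 0.034926
  f(a) × f(c) < 0, new interval: [1.080000, 1.350000]
Iteration 3:
  c_3 = (1.080000 + 1.350000)/2 = 1.215000
  f(c_3) = f(1.215000) = -0.105931
  f(a) × f(c) ≥ 0, new interval: [1.215000, 1.350000]
Iteration 4:
  c_4 = (1.215000 + 1.350000)/2 = 1.282500
  f(c_4) = f(1.282500) = -0.039164
  f(a) × f(c) ≥ 0, new interval: [1.282500, 1.350000]

After 4 iteration(s), the approximation is c_4 = 1.282500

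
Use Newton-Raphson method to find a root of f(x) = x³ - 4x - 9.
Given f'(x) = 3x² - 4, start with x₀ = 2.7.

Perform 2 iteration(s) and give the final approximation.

f(x) = x³ - 4x - 9
f'(x) = 3x² - 4
x₀ = 2.7

Newton-Raphson formula: x_{n+1} = x_n - f(x_n)/f'(x_n)

Iteration 1:
  f(2.700000) = -0.117000
  f'(2.700000) = 17.870000
  x_1 = 2.700000 - (-0.117000)/17.870000 = 2.706547
Iteration 2:
  f(2.706547) = 0.000348
  f'(2.706547) = 17.976195
  x_2 = 2.706547 - 0.000348/17.976195 = 2.706528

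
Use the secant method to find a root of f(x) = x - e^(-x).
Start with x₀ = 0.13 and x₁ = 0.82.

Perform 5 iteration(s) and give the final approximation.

f(x) = x - e^(-x)
x₀ = 0.13, x₁ = 0.82

Secant formula: x_{n+1} = x_n - f(x_n)(x_n - x_{n-1})/(f(x_n) - f(x_{n-1}))

Iteration 1:
  f(0.130000) = -0.748095
  f(0.820000) = 0.379568
  x_2 = 0.820000 - 0.379568×(0.820000 - 0.130000)/(0.379568 - (-0.748095))
       = 0.587748
Iteration 2:
  f(0.820000) = 0.379568
  f(0.587748) = 0.032171
  x_3 = 0.587748 - 0.032171×(0.587748 - 0.820000)/(0.032171 - 0.379568)
       = 0.566240
Iteration 3:
  f(0.587748) = 0.032171
  f(0.566240) = -0.001416
  x_4 = 0.566240 - (-0.001416)×(0.566240 - 0.587748)/(-0.001416 - 0.032171)
       = 0.567147
Iteration 4:
  f(0.566240) = -0.001416
  f(0.567147) = 0.000005
  x_5 = 0.567147 - 0.000005×(0.567147 - 0.566240)/(0.000005 - (-0.001416))
       = 0.567143
Iteration 5:
  f(0.567147) = 0.000005
  f(0.567143) = 0.000000
  x_6 = 0.567143 - 0.000000×(0.567143 - 0.567147)/(0.000000 - 0.000005)
       = 0.567143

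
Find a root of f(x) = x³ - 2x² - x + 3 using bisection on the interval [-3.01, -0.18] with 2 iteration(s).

f(x) = x³ - 2x² - x + 3
Initial interval: [-3.01, -0.18]

Iteration 1:
  c_1 = (-3.010000 + (-0.180000))/2 = -1.595000
  f(c_1) = f(-1.595000) = -4.550770
  f(a) × f(c) ≥ 0, new interval: [-1.595000, -0.180000]
Iteration 2:
  c_2 = (-1.595000 + (-0.180000))/2 = -0.887500
  f(c_2) = f(-0.887500) = 1.613143
  f(a) × f(c) < 0, new interval: [-1.595000, -0.887500]

After 2 iteration(s), the approximation is c_2 = -0.887500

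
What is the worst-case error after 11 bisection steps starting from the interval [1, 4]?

Bisection error bound: |error| ≤ (b-a)/2^n
|error| ≤ (4 - 1)/2^11 = 3/2^11
|error| ≤ 0.0014648438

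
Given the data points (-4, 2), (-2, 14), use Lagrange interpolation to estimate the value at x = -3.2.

Lagrange interpolation formula:
P(x) = Σ yᵢ × Lᵢ(x)
where Lᵢ(x) = Π_{j≠i} (x - xⱼ)/(xᵢ - xⱼ)

L_0(-3.2) = (-3.2 - (-2))/(-4 - (-2)) = 0.600000
L_1(-3.2) = (-3.2 - (-4))/(-2 - (-4)) = 0.400000

P(-3.2) = 2×L_0(-3.2) + 14×L_1(-3.2)
P(-3.2) = 6.800000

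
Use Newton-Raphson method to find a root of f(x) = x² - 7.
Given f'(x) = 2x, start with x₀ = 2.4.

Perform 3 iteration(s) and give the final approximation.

f(x) = x² - 7
f'(x) = 2x
x₀ = 2.4

Newton-Raphson formula: x_{n+1} = x_n - f(x_n)/f'(x_n)

Iteration 1:
  f(2.400000) = -1.240000
  f'(2.400000) = 4.800000
  x_1 = 2.400000 - (-1.240000)/4.800000 = 2.658333
Iteration 2:
  f(2.658333) = 0.066736
  f'(2.658333) = 5.316667
  x_2 = 2.658333 - 0.066736/5.316667 = 2.645781
Iteration 3:
  f(2.645781) = 0.000158
  f'(2.645781) = 5.291562
  x_3 = 2.645781 - 0.000158/5.291562 = 2.645751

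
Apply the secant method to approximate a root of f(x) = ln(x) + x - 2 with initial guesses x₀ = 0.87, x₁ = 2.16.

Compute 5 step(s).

f(x) = ln(x) + x - 2
x₀ = 0.87, x₁ = 2.16

Secant formula: x_{n+1} = x_n - f(x_n)(x_n - x_{n-1})/(f(x_n) - f(x_{n-1}))

Iteration 1:
  f(0.870000) = -1.269262
  f(2.160000) = 0.930108
  x_2 = 2.160000 - 0.930108×(2.160000 - 0.870000)/(0.930108 - (-1.269262))
       = 1.614462
Iteration 2:
  f(2.160000) = 0.930108
  f(1.614462) = 0.093464
  x_3 = 1.614462 - 0.093464×(1.614462 - 2.160000)/(0.093464 - 0.930108)
       = 1.553518
Iteration 3:
  f(1.614462) = 0.093464
  f(1.553518) = -0.005959
  x_4 = 1.553518 - (-0.005959)×(1.553518 - 1.614462)/(-0.005959 - 0.093464)
       = 1.557171
Iteration 4:
  f(1.553518) = -0.005959
  f(1.557171) = 0.000042
  x_5 = 1.557171 - 0.000042×(1.557171 - 1.553518)/(0.000042 - (-0.005959))
       = 1.557146
Iteration 5:
  f(1.557171) = 0.000042
  f(1.557146) = 0.000000
  x_6 = 1.557146 - 0.000000×(1.557146 - 1.557171)/(0.000000 - 0.000042)
       = 1.557146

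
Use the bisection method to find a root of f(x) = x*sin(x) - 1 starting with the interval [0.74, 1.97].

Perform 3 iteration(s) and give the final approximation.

f(x) = x*sin(x) - 1
Initial interval: [0.74, 1.97]

Iteration 1:
  c_1 = (0.740000 + 1.970000)/2 = 1.355000
  f(c_1) = f(1.355000) = 0.323572
  f(a) × f(c) < 0, new interval: [0.740000, 1.355000]
Iteration 2:
  c_2 = (0.740000 + 1.355000)/2 = 1.047500
  f(c_2) = f(1.047500) = -0.092680
  f(a) × f(c) ≥ 0, new interval: [1.047500, 1.355000]
Iteration 3:
  c_3 = (1.047500 + 1.355000)/2 = 1.201250
  f(c_3) = f(1.201250) = 0.120155
  f(a) × f(c) < 0, new interval: [1.047500, 1.201250]

After 3 iteration(s), the approximation is c_3 = 1.201250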